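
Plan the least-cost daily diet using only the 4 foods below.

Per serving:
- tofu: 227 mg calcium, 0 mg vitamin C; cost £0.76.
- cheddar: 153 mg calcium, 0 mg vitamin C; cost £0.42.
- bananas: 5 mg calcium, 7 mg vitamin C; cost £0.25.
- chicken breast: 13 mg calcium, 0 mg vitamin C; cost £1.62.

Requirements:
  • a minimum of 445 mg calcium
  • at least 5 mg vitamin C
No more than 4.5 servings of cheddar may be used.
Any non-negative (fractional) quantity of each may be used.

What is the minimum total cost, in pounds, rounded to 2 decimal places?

£1.39

This is a linear program. Let x1 = servings of tofu, x2 = servings of cheddar, x3 = servings of bananas, x4 = servings of chicken breast.
Minimise 0.76x1 + 0.42x2 + 0.25x3 + 1.62x4 subject to:
  227x1 + 153x2 + 5x3 + 13x4 ≥ 445   (calcium)
  7x3 ≥ 5   (vitamin C)
  x2 ≤ 4.5
  x1, x2, x3, x4 ≥ 0.
The optimal basis is {cheddar, bananas}; tofu, chicken breast drop out. Binding constraints: calcium and vitamin C.
Solving gives x2 = 2.885, x3 = 0.7143.
Total cost: 0.42·2.885 + 0.25·0.7143 = 1.3903.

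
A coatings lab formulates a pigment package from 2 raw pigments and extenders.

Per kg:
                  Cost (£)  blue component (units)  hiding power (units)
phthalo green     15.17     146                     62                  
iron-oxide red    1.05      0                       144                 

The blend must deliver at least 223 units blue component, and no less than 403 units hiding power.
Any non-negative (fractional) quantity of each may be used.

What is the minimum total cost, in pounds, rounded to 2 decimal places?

£25.42

Set it up as a linear program. Let x1 = kg of phthalo green, x2 = kg of iron-oxide red.
Minimize 15.17x1 + 1.05x2 subject to:
  146x1 ≥ 223   (blue component)
  62x1 + 144x2 ≥ 403   (hiding power)
  x1, x2 ≥ 0.
Both inputs are positive at the optimum. There the blue component and hiding power constraints are tight.
That vertex is x1 = 1.5274, x2 = 2.141.
Total cost: 15.17·1.5274 + 1.05·2.141 = 25.4187.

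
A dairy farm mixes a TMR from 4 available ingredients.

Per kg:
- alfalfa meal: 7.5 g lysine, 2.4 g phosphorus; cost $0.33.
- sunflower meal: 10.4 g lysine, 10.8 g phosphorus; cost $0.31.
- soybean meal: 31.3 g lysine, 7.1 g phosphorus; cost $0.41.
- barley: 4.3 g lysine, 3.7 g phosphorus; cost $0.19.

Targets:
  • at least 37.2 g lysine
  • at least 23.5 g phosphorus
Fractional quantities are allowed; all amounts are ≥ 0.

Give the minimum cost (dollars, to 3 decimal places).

Let x1 = kg of alfalfa meal, x2 = kg of sunflower meal, x3 = kg of soybean meal, x4 = kg of barley.
Minimize 0.33x1 + 0.31x2 + 0.41x3 + 0.19x4 s.t.:
  7.5x1 + 10.4x2 + 31.3x3 + 4.3x4 ≥ 37.2   (lysine)
  2.4x1 + 10.8x2 + 7.1x3 + 3.7x4 ≥ 23.5   (phosphorus)
  x1, x2, x3, x4 ≥ 0.
The minimum-cost mix takes nothing from alfalfa meal, barley — only sunflower meal, soybean meal. Binding constraints: lysine and phosphorus.
Optimal quantities: sunflower meal = 1.784 kg, soybean meal = 0.5956 kg.
Cost = 0.31·1.784 + 0.41·0.5956 = 0.79724.

$0.797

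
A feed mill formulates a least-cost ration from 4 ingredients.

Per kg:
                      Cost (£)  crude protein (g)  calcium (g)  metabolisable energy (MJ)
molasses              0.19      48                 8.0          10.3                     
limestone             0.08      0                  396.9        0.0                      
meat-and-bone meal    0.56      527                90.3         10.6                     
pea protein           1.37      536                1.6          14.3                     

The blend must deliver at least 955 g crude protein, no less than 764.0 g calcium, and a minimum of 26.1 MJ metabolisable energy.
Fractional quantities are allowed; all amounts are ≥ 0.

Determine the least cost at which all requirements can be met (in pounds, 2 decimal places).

This is a linear program. Let x1 = kg of molasses, x2 = kg of limestone, x3 = kg of meat-and-bone meal, x4 = kg of pea protein.
min 0.19x1 + 0.08x2 + 0.56x3 + 1.37x4 subject to:
  48x1 + 527x3 + 536x4 ≥ 955   (crude protein)
  8x1 + 396.9x2 + 90.3x3 + 1.6x4 ≥ 764   (calcium)
  10.3x1 + 10.6x3 + 14.3x4 ≥ 26.1   (metabolisable energy)
  x1, x2, x3, x4 ≥ 0.
The minimum-cost mix takes nothing from pea protein — only molasses, limestone, meat-and-bone meal. The crude protein, calcium, metabolisable energy requirements are met with equality.
That vertex is x1 = 0.7383, x2 = 1.513, x3 = 1.745.
Objective = 0.19·0.7383 + 0.08·1.513 + 0.56·1.745 = 1.2385.

£1.24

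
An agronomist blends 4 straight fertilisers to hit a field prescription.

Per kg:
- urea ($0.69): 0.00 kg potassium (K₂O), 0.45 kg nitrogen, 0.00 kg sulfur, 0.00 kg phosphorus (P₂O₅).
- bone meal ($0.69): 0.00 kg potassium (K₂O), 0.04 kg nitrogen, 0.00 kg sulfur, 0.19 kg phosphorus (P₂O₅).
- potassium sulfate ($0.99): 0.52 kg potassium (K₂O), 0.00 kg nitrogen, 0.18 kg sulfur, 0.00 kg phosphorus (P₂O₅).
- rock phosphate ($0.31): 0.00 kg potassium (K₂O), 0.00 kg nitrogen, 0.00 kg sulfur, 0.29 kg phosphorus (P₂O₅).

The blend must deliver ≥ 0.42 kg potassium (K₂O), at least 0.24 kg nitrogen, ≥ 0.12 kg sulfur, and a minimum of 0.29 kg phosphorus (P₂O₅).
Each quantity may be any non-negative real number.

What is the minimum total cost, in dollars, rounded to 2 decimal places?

$1.48

Let x1 = kg of urea, x2 = kg of bone meal, x3 = kg of potassium sulfate, x4 = kg of rock phosphate.
Minimise 0.69x1 + 0.69x2 + 0.99x3 + 0.31x4 with:
  0.52x3 ≥ 0.42   (potassium (K₂O))
  0.45x1 + 0.04x2 ≥ 0.24   (nitrogen)
  0.18x3 ≥ 0.12   (sulfur)
  0.19x2 + 0.29x4 ≥ 0.29   (phosphorus (P₂O₅))
  x1, x2, x3, x4 ≥ 0.
The optimal basis is {urea, potassium sulfate, rock phosphate}; bone meal drops out. Binding constraints: potassium (K₂O), nitrogen, phosphorus (P₂O₅).
Solving gives x1 = 0.5333, x3 = 0.8077, x4 = 1.
Total cost: 0.69·0.5333 + 0.99·0.8077 + 0.31·1 = 1.4776.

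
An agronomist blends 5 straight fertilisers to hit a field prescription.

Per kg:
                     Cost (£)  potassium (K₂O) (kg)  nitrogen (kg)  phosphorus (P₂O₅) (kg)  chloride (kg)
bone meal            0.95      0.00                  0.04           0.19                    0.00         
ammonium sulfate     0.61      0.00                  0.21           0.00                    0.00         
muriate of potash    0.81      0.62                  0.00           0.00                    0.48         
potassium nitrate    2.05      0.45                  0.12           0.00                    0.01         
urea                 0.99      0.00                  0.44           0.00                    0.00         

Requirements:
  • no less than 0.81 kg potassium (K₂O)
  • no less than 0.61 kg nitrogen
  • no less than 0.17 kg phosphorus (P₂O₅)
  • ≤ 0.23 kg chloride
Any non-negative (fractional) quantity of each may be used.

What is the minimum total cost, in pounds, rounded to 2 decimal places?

Let x1 = kg of bone meal, x2 = kg of ammonium sulfate, x3 = kg of muriate of potash, x4 = kg of potassium nitrate, x5 = kg of urea.
Minimise 0.95x1 + 0.61x2 + 0.81x3 + 2.05x4 + 0.99x5 with:
  0.62x3 + 0.45x4 ≥ 0.81   (potassium (K₂O))
  0.04x1 + 0.21x2 + 0.12x4 + 0.44x5 ≥ 0.61   (nitrogen)
  0.19x1 ≥ 0.17   (phosphorus (P₂O₅))
  0.48x3 + 0.01x4 ≤ 0.23   (chloride)
  x1, x2, x3, x4, x5 ≥ 0.
At the optimum only bone meal, muriate of potash, potassium nitrate, urea are positive (ammonium sulfate = 0). The potassium (K₂O), nitrogen, phosphorus (P₂O₅), chloride requirements are met with equality.
Optimal quantities: bone meal = 0.8947 kg, muriate of potash = 0.4547 kg, potassium nitrate = 1.173 kg, urea = 0.985 kg.
Cost = 0.95·0.8947 + 0.81·0.4547 + 2.05·1.173 + 0.99·0.985 = 4.5981.

£4.60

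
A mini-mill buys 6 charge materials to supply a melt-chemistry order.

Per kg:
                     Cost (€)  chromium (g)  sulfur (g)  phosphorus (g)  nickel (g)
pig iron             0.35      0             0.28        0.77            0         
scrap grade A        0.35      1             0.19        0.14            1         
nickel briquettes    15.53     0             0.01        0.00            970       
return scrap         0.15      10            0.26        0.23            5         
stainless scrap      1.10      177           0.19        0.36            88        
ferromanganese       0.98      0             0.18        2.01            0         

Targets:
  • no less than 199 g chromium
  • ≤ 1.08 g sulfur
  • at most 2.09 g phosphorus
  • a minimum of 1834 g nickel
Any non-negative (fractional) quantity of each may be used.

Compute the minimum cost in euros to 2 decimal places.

Set it up as a linear program. Let x1 = kg of pig iron, x2 = kg of scrap grade A, x3 = kg of nickel briquettes, x4 = kg of return scrap, x5 = kg of stainless scrap, x6 = kg of ferromanganese.
Minimise 0.35x1 + 0.35x2 + 15.53x3 + 0.15x4 + 1.1x5 + 0.98x6 s.t.:
  1x2 + 10x4 + 177x5 ≥ 199   (chromium)
  0.28x1 + 0.19x2 + 0.01x3 + 0.26x4 + 0.19x5 + 0.18x6 ≤ 1.08   (sulfur)
  0.77x1 + 0.14x2 + 0.23x4 + 0.36x5 + 2.01x6 ≤ 2.09   (phosphorus)
  1x2 + 970x3 + 5x4 + 88x5 ≥ 1834   (nickel)
  x1, x2, x3, x4, x5, x6 ≥ 0.
At the optimum only nickel briquettes, stainless scrap are positive (pig iron, scrap grade A, return scrap, ferromanganese = 0). Binding constraints: sulfur and nickel.
Optimal quantities: nickel briquettes = 1.382 kg, stainless scrap = 5.611 kg.
Cost = 15.53·1.382 + 1.1·5.611 = 27.6346.

€27.63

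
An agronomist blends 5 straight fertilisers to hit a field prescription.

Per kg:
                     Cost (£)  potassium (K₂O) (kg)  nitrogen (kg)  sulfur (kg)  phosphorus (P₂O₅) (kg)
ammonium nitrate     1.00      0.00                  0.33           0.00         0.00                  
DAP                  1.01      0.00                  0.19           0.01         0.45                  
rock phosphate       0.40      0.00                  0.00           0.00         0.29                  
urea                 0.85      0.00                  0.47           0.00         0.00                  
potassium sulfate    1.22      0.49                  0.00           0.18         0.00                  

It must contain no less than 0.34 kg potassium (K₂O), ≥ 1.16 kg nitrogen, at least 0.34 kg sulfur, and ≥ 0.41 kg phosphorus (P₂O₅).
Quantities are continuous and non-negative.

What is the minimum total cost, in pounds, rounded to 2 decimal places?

This is a linear program. Let x1 = kg of ammonium nitrate, x2 = kg of DAP, x3 = kg of rock phosphate, x4 = kg of urea, x5 = kg of potassium sulfate.
min 1x1 + 1.01x2 + 0.4x3 + 0.85x4 + 1.22x5 s.t.:
  0.49x5 ≥ 0.34   (potassium (K₂O))
  0.33x1 + 0.19x2 + 0.47x4 ≥ 1.16   (nitrogen)
  0.01x2 + 0.18x5 ≥ 0.34   (sulfur)
  0.45x2 + 0.29x3 ≥ 0.41   (phosphorus (P₂O₅))
  x1, x2, x3, x4, x5 ≥ 0.
The cheapest feasible vertex uses only DAP, urea, potassium sulfate; ammonium nitrate, rock phosphate are not used. There the nitrogen, sulfur, phosphorus (P₂O₅) constraints are tight.
So DAP = 0.9111 kg, urea = 2.1 kg, potassium sulfate = 1.838 kg.
Cost = 1.01·0.9111 + 0.85·2.1 + 1.22·1.838 = 4.9476.

£4.95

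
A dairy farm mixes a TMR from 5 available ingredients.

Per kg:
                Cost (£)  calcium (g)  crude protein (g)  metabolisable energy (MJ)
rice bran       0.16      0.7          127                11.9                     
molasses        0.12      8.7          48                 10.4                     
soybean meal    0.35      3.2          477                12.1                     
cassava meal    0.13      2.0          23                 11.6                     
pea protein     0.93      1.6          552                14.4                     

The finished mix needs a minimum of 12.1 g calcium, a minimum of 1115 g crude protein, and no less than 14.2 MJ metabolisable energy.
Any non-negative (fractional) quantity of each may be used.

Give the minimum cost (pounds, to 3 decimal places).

Treat it as an LP. Let x1 = kg of rice bran, x2 = kg of molasses, x3 = kg of soybean meal, x4 = kg of cassava meal, x5 = kg of pea protein.
min 0.16x1 + 0.12x2 + 0.35x3 + 0.13x4 + 0.93x5 s.t.:
  0.7x1 + 8.7x2 + 3.2x3 + 2x4 + 1.6x5 ≥ 12.1   (calcium)
  127x1 + 48x2 + 477x3 + 23x4 + 552x5 ≥ 1115   (crude protein)
  11.9x1 + 10.4x2 + 12.1x3 + 11.6x4 + 14.4x5 ≥ 14.2   (metabolisable energy)
  x1, x2, x3, x4, x5 ≥ 0.
The optimal basis is {molasses, soybean meal}; rice bran, cassava meal, pea protein drop out. Binding constraints: calcium and crude protein.
Solving gives x2 = 0.5514, x3 = 2.282.
Total cost: 0.12·0.5514 + 0.35·2.282 = 0.86487.

£0.865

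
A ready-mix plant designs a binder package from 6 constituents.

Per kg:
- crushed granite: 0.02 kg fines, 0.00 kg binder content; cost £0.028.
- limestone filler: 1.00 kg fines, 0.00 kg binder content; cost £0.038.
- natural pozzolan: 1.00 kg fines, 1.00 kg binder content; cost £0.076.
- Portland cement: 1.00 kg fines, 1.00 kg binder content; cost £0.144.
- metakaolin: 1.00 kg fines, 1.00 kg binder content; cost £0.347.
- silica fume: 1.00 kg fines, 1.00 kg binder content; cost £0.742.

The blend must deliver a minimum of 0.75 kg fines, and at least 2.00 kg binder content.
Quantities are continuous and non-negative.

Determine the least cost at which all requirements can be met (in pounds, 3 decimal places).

Let x1 = kg of crushed granite, x2 = kg of limestone filler, x3 = kg of natural pozzolan, x4 = kg of Portland cement, x5 = kg of metakaolin, x6 = kg of silica fume.
Minimise 0.028x1 + 0.038x2 + 0.076x3 + 0.144x4 + 0.347x5 + 0.742x6 with:
  0.02x1 + 1x2 + 1x3 + 1x4 + 1x5 + 1x6 ≥ 0.75   (fines)
  1x3 + 1x4 + 1x5 + 1x6 ≥ 2   (binder content)
  x1, x2, x3, x4, x5, x6 ≥ 0.
The minimum-cost mix takes nothing from crushed granite, limestone filler, Portland cement, metakaolin, silica fume — only natural pozzolan. The binder content requirement is met with equality.
So natural pozzolan = 2 kg.
Objective = 0.076·2 = 0.15200.

£0.152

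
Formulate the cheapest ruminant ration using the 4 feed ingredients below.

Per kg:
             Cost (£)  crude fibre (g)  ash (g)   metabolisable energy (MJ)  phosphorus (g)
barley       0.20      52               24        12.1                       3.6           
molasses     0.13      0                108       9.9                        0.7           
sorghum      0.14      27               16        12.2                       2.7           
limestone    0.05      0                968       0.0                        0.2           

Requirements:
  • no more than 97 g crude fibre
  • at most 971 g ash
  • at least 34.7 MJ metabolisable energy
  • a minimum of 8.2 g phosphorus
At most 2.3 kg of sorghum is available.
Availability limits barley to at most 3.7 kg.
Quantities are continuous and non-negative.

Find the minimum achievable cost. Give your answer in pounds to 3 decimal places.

£0.433

This is a linear program. Let x1 = kg of barley, x2 = kg of molasses, x3 = kg of sorghum, x4 = kg of limestone.
Minimise 0.2x1 + 0.13x2 + 0.14x3 + 0.05x4 subject to:
  52x1 + 27x3 ≤ 97   (crude fibre)
  24x1 + 108x2 + 16x3 + 968x4 ≤ 971   (ash)
  12.1x1 + 9.9x2 + 12.2x3 ≥ 34.7   (metabolisable energy)
  3.6x1 + 0.7x2 + 2.7x3 + 0.2x4 ≥ 8.2   (phosphorus)
  x3 ≤ 2.3
  x1 ≤ 3.7
  x1, x2, x3, x4 ≥ 0.
At the optimum only barley, sorghum are positive (molasses, limestone = 0). Binding constraints: phosphorus and the sorghum cap.
Optimal quantities: barley = 0.5528 kg, sorghum = 2.3 kg.
Hence cost = 0.2·0.5528 + 0.14·2.3 = £0.43256.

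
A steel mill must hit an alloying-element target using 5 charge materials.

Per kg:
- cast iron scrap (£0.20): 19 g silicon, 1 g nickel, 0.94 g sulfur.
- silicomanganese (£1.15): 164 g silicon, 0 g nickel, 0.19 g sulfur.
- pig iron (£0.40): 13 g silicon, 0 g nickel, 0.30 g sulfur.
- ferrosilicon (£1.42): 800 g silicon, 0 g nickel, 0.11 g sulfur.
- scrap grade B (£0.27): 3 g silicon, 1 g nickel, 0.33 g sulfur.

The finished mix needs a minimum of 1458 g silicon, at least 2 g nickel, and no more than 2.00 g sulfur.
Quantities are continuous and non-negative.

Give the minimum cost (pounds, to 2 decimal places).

Let x1 = kg of cast iron scrap, x2 = kg of silicomanganese, x3 = kg of pig iron, x4 = kg of ferrosilicon, x5 = kg of scrap grade B.
min 0.2x1 + 1.15x2 + 0.4x3 + 1.42x4 + 0.27x5 s.t.:
  19x1 + 164x2 + 13x3 + 800x4 + 3x5 ≥ 1458   (silicon)
  1x1 + 1x5 ≥ 2   (nickel)
  0.94x1 + 0.19x2 + 0.3x3 + 0.11x4 + 0.33x5 ≤ 2   (sulfur)
  x1, x2, x3, x4, x5 ≥ 0.
The cheapest feasible vertex uses only cast iron scrap, ferrosilicon, scrap grade B; silicomanganese, pig iron are not used. There the silicon, nickel, sulfur constraints are tight.
That vertex is x1 = 1.876, x4 = 1.777, x5 = 0.1238.
Total cost: 0.2·1.876 + 1.42·1.777 + 0.27·0.1238 = 2.9320.

£2.93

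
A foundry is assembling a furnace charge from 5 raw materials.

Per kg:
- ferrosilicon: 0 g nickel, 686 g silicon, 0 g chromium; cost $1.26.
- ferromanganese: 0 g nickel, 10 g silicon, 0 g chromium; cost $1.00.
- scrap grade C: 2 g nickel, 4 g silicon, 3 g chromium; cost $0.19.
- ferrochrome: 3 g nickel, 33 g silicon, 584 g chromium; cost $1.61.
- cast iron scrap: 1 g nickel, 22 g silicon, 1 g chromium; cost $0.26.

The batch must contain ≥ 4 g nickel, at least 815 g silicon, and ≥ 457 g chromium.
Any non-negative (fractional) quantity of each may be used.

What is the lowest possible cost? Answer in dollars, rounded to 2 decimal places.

$2.85

Treat it as an LP. Let x1 = kg of ferrosilicon, x2 = kg of ferromanganese, x3 = kg of scrap grade C, x4 = kg of ferrochrome, x5 = kg of cast iron scrap.
Minimize 1.26x1 + 1x2 + 0.19x3 + 1.61x4 + 0.26x5 s.t.:
  2x3 + 3x4 + 1x5 ≥ 4   (nickel)
  686x1 + 10x2 + 4x3 + 33x4 + 22x5 ≥ 815   (silicon)
  3x3 + 584x4 + 1x5 ≥ 457   (chromium)
  x1, x2, x3, x4, x5 ≥ 0.
The minimum-cost mix takes nothing from ferromanganese, cast iron scrap — only ferrosilicon, scrap grade C, ferrochrome. The nickel, silicon, chromium requirements are met with equality.
Optimal quantities: ferrosilicon = 1.1458 kg, scrap grade C = 0.83261 kg, ferrochrome = 0.77826 kg.
Objective = 1.26·1.1458 + 0.19·0.83261 + 1.61·0.77826 = 2.8549.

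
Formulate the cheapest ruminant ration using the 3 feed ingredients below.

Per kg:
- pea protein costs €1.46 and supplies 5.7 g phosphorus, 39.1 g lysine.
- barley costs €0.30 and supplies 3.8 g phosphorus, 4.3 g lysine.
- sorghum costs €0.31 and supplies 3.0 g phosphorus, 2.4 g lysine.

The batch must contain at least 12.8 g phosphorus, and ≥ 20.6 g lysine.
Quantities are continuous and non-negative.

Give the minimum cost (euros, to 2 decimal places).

Set it up as a linear program. Let x1 = kg of pea protein, x2 = kg of barley, x3 = kg of sorghum.
Minimise 1.46x1 + 0.3x2 + 0.31x3 s.t.:
  5.7x1 + 3.8x2 + 3x3 ≥ 12.8   (phosphorus)
  39.1x1 + 4.3x2 + 2.4x3 ≥ 20.6   (lysine)
  x1, x2, x3 ≥ 0.
The cheapest feasible vertex uses only pea protein, barley; sorghum is not used. There the phosphorus and lysine constraints are tight.
So pea protein = 0.1873 kg, barley = 3.087 kg.
Total cost: 1.46·0.1873 + 0.3·3.087 = 1.1996.

€1.20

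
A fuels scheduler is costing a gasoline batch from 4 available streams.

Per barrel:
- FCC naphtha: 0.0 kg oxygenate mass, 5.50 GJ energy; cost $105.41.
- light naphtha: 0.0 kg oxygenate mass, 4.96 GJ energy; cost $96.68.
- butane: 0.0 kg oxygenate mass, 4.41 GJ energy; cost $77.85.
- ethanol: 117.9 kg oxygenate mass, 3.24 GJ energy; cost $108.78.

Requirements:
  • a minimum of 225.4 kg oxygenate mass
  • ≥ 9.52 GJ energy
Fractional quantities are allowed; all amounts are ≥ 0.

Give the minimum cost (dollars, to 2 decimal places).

$266.68

Let x1 = barrels of FCC naphtha, x2 = barrels of light naphtha, x3 = barrels of butane, x4 = barrels of ethanol.
min 105.41x1 + 96.68x2 + 77.85x3 + 108.78x4 subject to:
  117.9x4 ≥ 225.4   (oxygenate mass)
  5.5x1 + 4.96x2 + 4.41x3 + 3.24x4 ≥ 9.52   (energy)
  x1, x2, x3, x4 ≥ 0.
The minimum-cost mix takes nothing from FCC naphtha, light naphtha — only butane, ethanol. Binding constraints: oxygenate mass and energy.
That vertex is x3 = 0.75415, x4 = 1.9118.
Hence cost = 77.85·0.75415 + 108.78·1.9118 = $266.6762.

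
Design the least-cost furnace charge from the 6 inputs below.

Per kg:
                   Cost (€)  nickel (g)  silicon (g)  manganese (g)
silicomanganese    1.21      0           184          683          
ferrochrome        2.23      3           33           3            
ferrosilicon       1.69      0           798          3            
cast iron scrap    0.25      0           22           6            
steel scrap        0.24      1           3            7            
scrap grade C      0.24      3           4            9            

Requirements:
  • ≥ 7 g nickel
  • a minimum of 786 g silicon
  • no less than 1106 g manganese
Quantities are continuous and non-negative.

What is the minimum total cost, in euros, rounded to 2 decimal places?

Set it up as a linear program. Let x1 = kg of silicomanganese, x2 = kg of ferrochrome, x3 = kg of ferrosilicon, x4 = kg of cast iron scrap, x5 = kg of steel scrap, x6 = kg of scrap grade C.
Minimize 1.21x1 + 2.23x2 + 1.69x3 + 0.25x4 + 0.24x5 + 0.24x6 with:
  3x2 + 1x5 + 3x6 ≥ 7   (nickel)
  184x1 + 33x2 + 798x3 + 22x4 + 3x5 + 4x6 ≥ 786   (silicon)
  683x1 + 3x2 + 3x3 + 6x4 + 7x5 + 9x6 ≥ 1106   (manganese)
  x1, x2, x3, x4, x5, x6 ≥ 0.
The minimum-cost mix takes nothing from ferrochrome, cast iron scrap, steel scrap — only silicomanganese, ferrosilicon, scrap grade C. Binding constraints: nickel, silicon, manganese.
Solving gives x1 = 1.586, x3 = 0.6076, x6 = 2.333.
Hence cost = 1.21·1.586 + 1.69·0.6076 + 0.24·2.333 = €3.5058.

€3.51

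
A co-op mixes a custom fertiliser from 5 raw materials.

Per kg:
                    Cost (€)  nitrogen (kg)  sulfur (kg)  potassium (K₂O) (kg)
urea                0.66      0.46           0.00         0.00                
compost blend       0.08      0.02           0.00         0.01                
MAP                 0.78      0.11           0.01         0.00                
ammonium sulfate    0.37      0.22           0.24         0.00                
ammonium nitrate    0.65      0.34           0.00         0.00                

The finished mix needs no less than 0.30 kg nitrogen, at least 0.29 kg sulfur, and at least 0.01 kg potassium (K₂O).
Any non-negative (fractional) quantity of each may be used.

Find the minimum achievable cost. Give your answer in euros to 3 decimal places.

Let x1 = kg of urea, x2 = kg of compost blend, x3 = kg of MAP, x4 = kg of ammonium sulfate, x5 = kg of ammonium nitrate.
Minimise 0.66x1 + 0.08x2 + 0.78x3 + 0.37x4 + 0.65x5 with:
  0.46x1 + 0.02x2 + 0.11x3 + 0.22x4 + 0.34x5 ≥ 0.3   (nitrogen)
  0.01x3 + 0.24x4 ≥ 0.29   (sulfur)
  0.01x2 ≥ 0.01   (potassium (K₂O))
  x1, x2, x3, x4, x5 ≥ 0.
The cheapest feasible vertex uses only urea, compost blend, ammonium sulfate; MAP, ammonium nitrate are not used. Binding constraints: nitrogen, sulfur, potassium (K₂O).
That vertex is x1 = 0.0308, x2 = 1, x4 = 1.208.
Objective = 0.66·0.0308 + 0.08·1 + 0.37·1.208 = 0.54729.

€0.547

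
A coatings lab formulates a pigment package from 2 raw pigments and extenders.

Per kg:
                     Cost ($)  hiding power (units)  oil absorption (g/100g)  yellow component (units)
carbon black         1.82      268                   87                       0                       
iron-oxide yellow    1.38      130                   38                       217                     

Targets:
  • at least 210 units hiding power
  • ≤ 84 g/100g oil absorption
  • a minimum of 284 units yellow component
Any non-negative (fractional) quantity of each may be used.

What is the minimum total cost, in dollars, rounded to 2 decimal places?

$2.08

Treat it as an LP. Let x1 = kg of carbon black, x2 = kg of iron-oxide yellow.
Minimize 1.82x1 + 1.38x2 subject to:
  268x1 + 130x2 ≥ 210   (hiding power)
  87x1 + 38x2 ≤ 84   (oil absorption)
  217x2 ≥ 284   (yellow component)
  x1, x2 ≥ 0.
Both inputs are positive at the optimum. There the hiding power and yellow component constraints are tight.
Optimal quantities: carbon black = 0.1487 kg, iron-oxide yellow = 1.309 kg.
Cost = 1.82·0.1487 + 1.38·1.309 = 2.0771.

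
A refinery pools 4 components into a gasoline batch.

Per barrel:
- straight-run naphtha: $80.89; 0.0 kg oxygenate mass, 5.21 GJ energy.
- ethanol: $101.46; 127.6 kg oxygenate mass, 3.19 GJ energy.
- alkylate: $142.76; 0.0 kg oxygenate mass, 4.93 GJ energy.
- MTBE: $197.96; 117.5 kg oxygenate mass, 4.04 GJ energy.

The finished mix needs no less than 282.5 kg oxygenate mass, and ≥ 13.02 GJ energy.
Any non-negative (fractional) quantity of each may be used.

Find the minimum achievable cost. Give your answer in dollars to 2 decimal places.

$317.12

Set it up as a linear program. Let x1 = barrels of straight-run naphtha, x2 = barrels of ethanol, x3 = barrels of alkylate, x4 = barrels of MTBE.
Minimize 80.89x1 + 101.46x2 + 142.76x3 + 197.96x4 with:
  127.6x2 + 117.5x4 ≥ 282.5   (oxygenate mass)
  5.21x1 + 3.19x2 + 4.93x3 + 4.04x4 ≥ 13.02   (energy)
  x1, x2, x3, x4 ≥ 0.
At the optimum only straight-run naphtha, ethanol are positive (alkylate, MTBE = 0). There the oxygenate mass and energy constraints are tight.
Optimal quantities: straight-run naphtha = 1.1435 barrels, ethanol = 2.2139 barrels.
Total cost: 80.89·1.1435 + 101.46·2.2139 = 317.1200.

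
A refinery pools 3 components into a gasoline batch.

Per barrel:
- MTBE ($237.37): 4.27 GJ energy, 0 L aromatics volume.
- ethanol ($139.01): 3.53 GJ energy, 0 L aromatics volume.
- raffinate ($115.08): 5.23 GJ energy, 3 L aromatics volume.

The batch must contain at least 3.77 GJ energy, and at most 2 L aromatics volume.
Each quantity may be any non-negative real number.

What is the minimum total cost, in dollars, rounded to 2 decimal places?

Let x1 = barrels of MTBE, x2 = barrels of ethanol, x3 = barrels of raffinate.
Minimise 237.37x1 + 139.01x2 + 115.08x3 subject to:
  4.27x1 + 3.53x2 + 5.23x3 ≥ 3.77   (energy)
  3x3 ≤ 2   (aromatics volume)
  x1, x2, x3 ≥ 0.
The minimum-cost mix takes nothing from MTBE — only ethanol, raffinate. The energy and aromatics volume requirements are met with equality.
Optimal quantities: ethanol = 0.08026 barrels, raffinate = 0.6667 barrels.
Total cost: 139.01·0.08026 + 115.08·0.6667 = 87.8808.

$87.88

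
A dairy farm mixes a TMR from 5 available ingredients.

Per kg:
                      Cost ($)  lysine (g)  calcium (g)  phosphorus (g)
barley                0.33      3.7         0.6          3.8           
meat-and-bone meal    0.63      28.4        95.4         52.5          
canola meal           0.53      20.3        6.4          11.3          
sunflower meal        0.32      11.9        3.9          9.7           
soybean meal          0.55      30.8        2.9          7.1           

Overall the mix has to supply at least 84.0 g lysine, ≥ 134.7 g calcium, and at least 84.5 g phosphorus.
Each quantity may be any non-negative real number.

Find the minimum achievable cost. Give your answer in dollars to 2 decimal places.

$1.67

Let x1 = kg of barley, x2 = kg of meat-and-bone meal, x3 = kg of canola meal, x4 = kg of sunflower meal, x5 = kg of soybean meal.
min 0.33x1 + 0.63x2 + 0.53x3 + 0.32x4 + 0.55x5 with:
  3.7x1 + 28.4x2 + 20.3x3 + 11.9x4 + 30.8x5 ≥ 84   (lysine)
  0.6x1 + 95.4x2 + 6.4x3 + 3.9x4 + 2.9x5 ≥ 134.7   (calcium)
  3.8x1 + 52.5x2 + 11.3x3 + 9.7x4 + 7.1x5 ≥ 84.5   (phosphorus)
  x1, x2, x3, x4, x5 ≥ 0.
At the optimum only meat-and-bone meal, soybean meal are positive (barley, canola meal, sunflower meal = 0). The lysine and phosphorus requirements are met with equality.
Solving gives x2 = 1.417, x5 = 1.42.
Total cost: 0.63·1.417 + 0.55·1.42 = 1.6737.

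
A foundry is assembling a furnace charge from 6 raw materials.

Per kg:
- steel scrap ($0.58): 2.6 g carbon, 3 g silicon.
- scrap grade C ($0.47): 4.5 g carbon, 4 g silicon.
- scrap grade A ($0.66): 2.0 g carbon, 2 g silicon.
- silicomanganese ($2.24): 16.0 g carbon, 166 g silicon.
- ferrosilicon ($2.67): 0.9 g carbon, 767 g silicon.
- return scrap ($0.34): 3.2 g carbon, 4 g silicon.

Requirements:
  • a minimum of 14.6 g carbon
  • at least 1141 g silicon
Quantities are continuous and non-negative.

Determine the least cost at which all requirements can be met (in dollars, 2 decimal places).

$5.32

Set it up as a linear program. Let x1 = kg of steel scrap, x2 = kg of scrap grade C, x3 = kg of scrap grade A, x4 = kg of silicomanganese, x5 = kg of ferrosilicon, x6 = kg of return scrap.
Minimize 0.58x1 + 0.47x2 + 0.66x3 + 2.24x4 + 2.67x5 + 0.34x6 s.t.:
  2.6x1 + 4.5x2 + 2x3 + 16x4 + 0.9x5 + 3.2x6 ≥ 14.6   (carbon)
  3x1 + 4x2 + 2x3 + 166x4 + 767x5 + 4x6 ≥ 1141   (silicon)
  x1, x2, x3, x4, x5, x6 ≥ 0.
The minimum-cost mix takes nothing from steel scrap, scrap grade A, silicomanganese, return scrap — only scrap grade C, ferrosilicon. Binding constraints: carbon and silicon.
Solving gives x2 = 2.95, x5 = 1.472.
Hence cost = 0.47·2.95 + 2.67·1.472 = $5.3167.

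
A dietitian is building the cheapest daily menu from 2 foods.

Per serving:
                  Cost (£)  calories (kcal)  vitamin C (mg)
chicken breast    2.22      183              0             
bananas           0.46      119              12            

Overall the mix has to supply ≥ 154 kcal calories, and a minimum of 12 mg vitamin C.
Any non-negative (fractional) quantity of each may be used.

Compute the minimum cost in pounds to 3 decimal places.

£0.595

Set it up as a linear program. Let x1 = servings of chicken breast, x2 = servings of bananas.
Minimize 2.22x1 + 0.46x2 subject to:
  183x1 + 119x2 ≥ 154   (calories)
  12x2 ≥ 12   (vitamin C)
  x1, x2 ≥ 0.
The minimum-cost mix takes nothing from chicken breast — only bananas. There the calories constraint is tight.
Solving gives x2 = 1.294.
Total cost: 0.46·1.294 = 0.59524.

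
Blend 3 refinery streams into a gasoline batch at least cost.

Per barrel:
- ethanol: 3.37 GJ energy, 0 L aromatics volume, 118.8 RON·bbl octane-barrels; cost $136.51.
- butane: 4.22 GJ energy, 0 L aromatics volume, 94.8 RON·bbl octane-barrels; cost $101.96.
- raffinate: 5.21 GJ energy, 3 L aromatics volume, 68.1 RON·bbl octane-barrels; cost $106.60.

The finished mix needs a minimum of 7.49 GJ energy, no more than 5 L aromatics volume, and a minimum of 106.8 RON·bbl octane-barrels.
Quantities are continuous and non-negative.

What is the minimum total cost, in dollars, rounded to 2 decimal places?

Let x1 = barrels of ethanol, x2 = barrels of butane, x3 = barrels of raffinate.
Minimize 136.51x1 + 101.96x2 + 106.6x3 s.t.:
  3.37x1 + 4.22x2 + 5.21x3 ≥ 7.49   (energy)
  3x3 ≤ 5   (aromatics volume)
  118.8x1 + 94.8x2 + 68.1x3 ≥ 106.8   (octane-barrels)
  x1, x2, x3 ≥ 0.
At the optimum only butane, raffinate are positive (ethanol = 0). There the energy and octane-barrels constraints are tight.
That vertex is x2 = 0.22447, x3 = 1.2558.
Hence cost = 101.96·0.22447 + 106.6·1.2558 = $156.7552.

$156.76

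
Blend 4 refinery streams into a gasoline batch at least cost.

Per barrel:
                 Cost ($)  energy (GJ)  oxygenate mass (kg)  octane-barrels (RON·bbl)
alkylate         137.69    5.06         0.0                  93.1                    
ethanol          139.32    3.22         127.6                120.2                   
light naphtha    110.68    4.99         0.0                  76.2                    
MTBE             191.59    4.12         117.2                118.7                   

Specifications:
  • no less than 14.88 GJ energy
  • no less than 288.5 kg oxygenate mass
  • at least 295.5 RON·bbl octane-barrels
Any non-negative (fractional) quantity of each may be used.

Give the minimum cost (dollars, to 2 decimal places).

$483.56

Treat it as an LP. Let x1 = barrels of alkylate, x2 = barrels of ethanol, x3 = barrels of light naphtha, x4 = barrels of MTBE.
min 137.69x1 + 139.32x2 + 110.68x3 + 191.59x4 s.t.:
  5.06x1 + 3.22x2 + 4.99x3 + 4.12x4 ≥ 14.88   (energy)
  127.6x2 + 117.2x4 ≥ 288.5   (oxygenate mass)
  93.1x1 + 120.2x2 + 76.2x3 + 118.7x4 ≥ 295.5   (octane-barrels)
  x1, x2, x3, x4 ≥ 0.
The optimal basis is {ethanol, light naphtha}; alkylate, MTBE drop out. The energy and oxygenate mass requirements are met with equality.
So ethanol = 2.26097 barrels, light naphtha = 1.52298 barrels.
Total cost: 139.32·2.26097 + 110.68·1.52298 = 483.5618.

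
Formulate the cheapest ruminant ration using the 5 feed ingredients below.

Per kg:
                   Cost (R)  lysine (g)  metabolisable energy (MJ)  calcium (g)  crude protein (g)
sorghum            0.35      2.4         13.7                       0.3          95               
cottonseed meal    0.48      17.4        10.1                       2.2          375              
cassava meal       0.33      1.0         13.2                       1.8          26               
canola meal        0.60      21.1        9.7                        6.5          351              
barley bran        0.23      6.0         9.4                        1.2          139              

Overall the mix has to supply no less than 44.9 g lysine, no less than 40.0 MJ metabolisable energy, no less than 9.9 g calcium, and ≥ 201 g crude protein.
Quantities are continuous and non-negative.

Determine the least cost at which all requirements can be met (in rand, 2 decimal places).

R1.43

Let x1 = kg of sorghum, x2 = kg of cottonseed meal, x3 = kg of cassava meal, x4 = kg of canola meal, x5 = kg of barley bran.
Minimise 0.35x1 + 0.48x2 + 0.33x3 + 0.6x4 + 0.23x5 s.t.:
  2.4x1 + 17.4x2 + 1x3 + 21.1x4 + 6x5 ≥ 44.9   (lysine)
  13.7x1 + 10.1x2 + 13.2x3 + 9.7x4 + 9.4x5 ≥ 40   (metabolisable energy)
  0.3x1 + 2.2x2 + 1.8x3 + 6.5x4 + 1.2x5 ≥ 9.9   (calcium)
  95x1 + 375x2 + 26x3 + 351x4 + 139x5 ≥ 201   (crude protein)
  x1, x2, x3, x4, x5 ≥ 0.
At the optimum only cottonseed meal, canola meal, barley bran are positive (sorghum, cassava meal = 0). The lysine, metabolisable energy, calcium requirements are met with equality.
That vertex is x2 = 0.691, x4 = 0.7914, x5 = 2.696.
Cost = 0.48·0.691 + 0.6·0.7914 + 0.23·2.696 = 1.4266.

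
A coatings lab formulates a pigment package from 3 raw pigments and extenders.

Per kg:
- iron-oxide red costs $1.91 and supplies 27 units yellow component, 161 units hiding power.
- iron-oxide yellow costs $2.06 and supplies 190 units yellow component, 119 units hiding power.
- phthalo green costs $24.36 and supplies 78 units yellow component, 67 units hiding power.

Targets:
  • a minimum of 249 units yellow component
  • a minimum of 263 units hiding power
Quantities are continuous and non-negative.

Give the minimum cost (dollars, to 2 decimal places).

Set it up as a linear program. Let x1 = kg of iron-oxide red, x2 = kg of iron-oxide yellow, x3 = kg of phthalo green.
min 1.91x1 + 2.06x2 + 24.36x3 subject to:
  27x1 + 190x2 + 78x3 ≥ 249   (yellow component)
  161x1 + 119x2 + 67x3 ≥ 263   (hiding power)
  x1, x2, x3 ≥ 0.
The cheapest feasible vertex uses only iron-oxide red, iron-oxide yellow; phthalo green is not used. Binding constraints: yellow component and hiding power.
That vertex is x1 = 0.7429, x2 = 1.205.
Hence cost = 1.91·0.7429 + 2.06·1.205 = $3.9012.

$3.90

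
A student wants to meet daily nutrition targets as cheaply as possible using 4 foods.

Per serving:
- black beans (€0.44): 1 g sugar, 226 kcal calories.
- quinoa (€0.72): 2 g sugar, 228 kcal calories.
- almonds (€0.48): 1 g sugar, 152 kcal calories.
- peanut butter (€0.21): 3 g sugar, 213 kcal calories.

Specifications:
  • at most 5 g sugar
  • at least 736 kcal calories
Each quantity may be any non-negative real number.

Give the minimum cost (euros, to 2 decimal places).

€1.26

Let x1 = servings of black beans, x2 = servings of quinoa, x3 = servings of almonds, x4 = servings of peanut butter.
Minimise 0.44x1 + 0.72x2 + 0.48x3 + 0.21x4 subject to:
  1x1 + 2x2 + 1x3 + 3x4 ≤ 5   (sugar)
  226x1 + 228x2 + 152x3 + 213x4 ≥ 736   (calories)
  x1, x2, x3, x4 ≥ 0.
The cheapest feasible vertex uses only black beans, peanut butter; quinoa, almonds are not used. The sugar and calories requirements are met with equality.
Solving gives x1 = 2.458, x4 = 0.8473.
Cost = 0.44·2.458 + 0.21·0.8473 = 1.2595.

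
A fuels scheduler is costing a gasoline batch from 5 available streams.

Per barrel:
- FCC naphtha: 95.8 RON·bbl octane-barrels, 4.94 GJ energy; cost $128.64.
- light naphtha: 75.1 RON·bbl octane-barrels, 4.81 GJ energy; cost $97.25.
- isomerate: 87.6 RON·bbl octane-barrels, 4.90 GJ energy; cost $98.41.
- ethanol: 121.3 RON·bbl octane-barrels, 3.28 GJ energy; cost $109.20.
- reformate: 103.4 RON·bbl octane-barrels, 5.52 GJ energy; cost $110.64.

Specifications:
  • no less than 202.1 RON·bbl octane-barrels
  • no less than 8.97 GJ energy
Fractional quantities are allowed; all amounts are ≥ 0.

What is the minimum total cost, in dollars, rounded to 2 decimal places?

$204.53

Treat it as an LP. Let x1 = barrels of FCC naphtha, x2 = barrels of light naphtha, x3 = barrels of isomerate, x4 = barrels of ethanol, x5 = barrels of reformate.
min 128.64x1 + 97.25x2 + 98.41x3 + 109.2x4 + 110.64x5 with:
  95.8x1 + 75.1x2 + 87.6x3 + 121.3x4 + 103.4x5 ≥ 202.1   (octane-barrels)
  4.94x1 + 4.81x2 + 4.9x3 + 3.28x4 + 5.52x5 ≥ 8.97   (energy)
  x1, x2, x3, x4, x5 ≥ 0.
The minimum-cost mix takes nothing from FCC naphtha, light naphtha, isomerate — only ethanol, reformate. The octane-barrels and energy requirements are met with equality.
Optimal quantities: ethanol = 0.56925 barrels, reformate = 1.28675 barrels.
Hence cost = 109.2·0.56925 + 110.64·1.28675 = $204.5281.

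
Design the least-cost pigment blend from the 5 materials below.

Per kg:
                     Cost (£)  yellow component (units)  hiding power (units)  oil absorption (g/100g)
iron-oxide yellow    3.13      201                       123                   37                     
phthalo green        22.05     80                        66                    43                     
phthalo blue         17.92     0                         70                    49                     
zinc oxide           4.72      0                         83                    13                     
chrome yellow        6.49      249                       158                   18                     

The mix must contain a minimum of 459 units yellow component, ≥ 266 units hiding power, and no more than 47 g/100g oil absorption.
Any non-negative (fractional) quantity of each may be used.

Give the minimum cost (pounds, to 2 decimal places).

Let x1 = kg of iron-oxide yellow, x2 = kg of phthalo green, x3 = kg of phthalo blue, x4 = kg of zinc oxide, x5 = kg of chrome yellow.
Minimise 3.13x1 + 22.05x2 + 17.92x3 + 4.72x4 + 6.49x5 s.t.:
  201x1 + 80x2 + 249x5 ≥ 459   (yellow component)
  123x1 + 66x2 + 70x3 + 83x4 + 158x5 ≥ 266   (hiding power)
  37x1 + 43x2 + 49x3 + 13x4 + 18x5 ≤ 47   (oil absorption)
  x1, x2, x3, x4, x5 ≥ 0.
The cheapest feasible vertex uses only iron-oxide yellow, chrome yellow; phthalo green, phthalo blue, zinc oxide are not used. Binding constraints: yellow component and oil absorption.
Optimal quantities: iron-oxide yellow = 0.615 kg, chrome yellow = 1.347 kg.
Objective = 3.13·0.615 + 6.49·1.347 = 10.6670.

£10.67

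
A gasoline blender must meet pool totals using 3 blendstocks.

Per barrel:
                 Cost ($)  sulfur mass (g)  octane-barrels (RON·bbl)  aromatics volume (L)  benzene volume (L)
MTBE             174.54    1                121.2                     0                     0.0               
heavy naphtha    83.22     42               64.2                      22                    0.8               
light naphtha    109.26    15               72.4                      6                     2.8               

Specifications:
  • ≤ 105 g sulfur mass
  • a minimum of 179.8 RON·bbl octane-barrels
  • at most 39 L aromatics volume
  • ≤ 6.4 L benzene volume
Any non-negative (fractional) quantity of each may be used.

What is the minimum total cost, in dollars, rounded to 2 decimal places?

$242.56

Let x1 = barrels of MTBE, x2 = barrels of heavy naphtha, x3 = barrels of light naphtha.
Minimize 174.54x1 + 83.22x2 + 109.26x3 s.t.:
  1x1 + 42x2 + 15x3 ≤ 105   (sulfur mass)
  121.2x1 + 64.2x2 + 72.4x3 ≥ 179.8   (octane-barrels)
  22x2 + 6x3 ≤ 39   (aromatics volume)
  0.8x2 + 2.8x3 ≤ 6.4   (benzene volume)
  x1, x2, x3 ≥ 0.
The minimum-cost mix takes nothing from light naphtha — only MTBE, heavy naphtha. There the octane-barrels and aromatics volume constraints are tight.
Solving gives x1 = 0.54448, x2 = 1.7727.
Total cost: 174.54·0.54448 + 83.22·1.7727 = 242.5576.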